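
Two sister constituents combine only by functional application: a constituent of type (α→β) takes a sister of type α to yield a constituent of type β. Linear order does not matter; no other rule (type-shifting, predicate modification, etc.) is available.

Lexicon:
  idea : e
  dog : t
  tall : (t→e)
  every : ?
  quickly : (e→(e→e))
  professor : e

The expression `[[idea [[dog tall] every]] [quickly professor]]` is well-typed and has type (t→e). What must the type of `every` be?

(e→(e→((e→e)→(t→e))))

At [[idea [[dog tall] every]] [quickly professor]] (required: (t→e)): [quickly professor] is (e→e), which is not a function with range (t→e); hence [idea [[dog tall] every]] is the functor — type ((e→e)→(t→e)).
At [idea [[dog tall] every]] (required: ((e→e)→(t→e))): idea is e, which is not a function with range ((e→e)→(t→e)); hence [[dog tall] every] is the functor — type (e→((e→e)→(t→e))).
At [[dog tall] every] (required: (e→((e→e)→(t→e)))): [dog tall] is e, which is not a function with range (e→((e→e)→(t→e))); hence every is the functor — type (e→(e→((e→e)→(t→e)))).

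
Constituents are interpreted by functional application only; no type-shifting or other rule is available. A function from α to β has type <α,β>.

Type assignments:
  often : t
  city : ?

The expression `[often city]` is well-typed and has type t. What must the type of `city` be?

<t,t>

For [often city] to have type t with often of type t, city must be the function: city : <t,t>.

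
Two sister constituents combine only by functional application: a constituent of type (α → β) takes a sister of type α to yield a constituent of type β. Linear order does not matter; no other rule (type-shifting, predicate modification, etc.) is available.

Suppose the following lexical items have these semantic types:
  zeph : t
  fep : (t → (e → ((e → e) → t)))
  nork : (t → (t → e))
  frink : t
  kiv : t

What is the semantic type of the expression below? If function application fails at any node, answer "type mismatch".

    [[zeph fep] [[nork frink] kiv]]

[zeph fep] — fep of type (t → (e → ((e → e) → t))) combines with zeph of type t: type (e → ((e → e) → t)).
[nork frink] — nork of type (t → (t → e)) combines with frink of type t: type (t → e).
[[nork frink] kiv] — [nork frink] of type (t → e) combines with kiv of type t: type e.
[[zeph fep] [[nork frink] kiv]] — [zeph fep] of type (e → ((e → e) → t)) combines with [[nork frink] kiv] of type e: type ((e → e) → t).

((e → e) → t)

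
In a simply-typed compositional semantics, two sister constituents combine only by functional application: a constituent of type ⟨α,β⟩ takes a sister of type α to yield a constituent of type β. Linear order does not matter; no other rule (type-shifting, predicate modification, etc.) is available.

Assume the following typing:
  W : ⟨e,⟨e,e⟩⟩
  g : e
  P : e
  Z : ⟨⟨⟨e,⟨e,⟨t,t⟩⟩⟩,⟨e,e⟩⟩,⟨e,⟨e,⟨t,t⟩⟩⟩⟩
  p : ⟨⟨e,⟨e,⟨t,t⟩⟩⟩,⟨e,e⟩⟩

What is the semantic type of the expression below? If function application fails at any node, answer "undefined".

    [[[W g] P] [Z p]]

⟨e,⟨t,t⟩⟩

[W g]: ⟨e,⟨e,e⟩⟩ applied to e yields ⟨e,e⟩.
[[W g] P]: ⟨e,e⟩ applied to e yields e.
[Z p]: ⟨⟨⟨e,⟨e,⟨t,t⟩⟩⟩,⟨e,e⟩⟩,⟨e,⟨e,⟨t,t⟩⟩⟩⟩ applied to ⟨⟨e,⟨e,⟨t,t⟩⟩⟩,⟨e,e⟩⟩ yields ⟨e,⟨e,⟨t,t⟩⟩⟩.
[[[W g] P] [Z p]]: ⟨e,⟨e,⟨t,t⟩⟩⟩ applied to e yields ⟨e,⟨t,t⟩⟩.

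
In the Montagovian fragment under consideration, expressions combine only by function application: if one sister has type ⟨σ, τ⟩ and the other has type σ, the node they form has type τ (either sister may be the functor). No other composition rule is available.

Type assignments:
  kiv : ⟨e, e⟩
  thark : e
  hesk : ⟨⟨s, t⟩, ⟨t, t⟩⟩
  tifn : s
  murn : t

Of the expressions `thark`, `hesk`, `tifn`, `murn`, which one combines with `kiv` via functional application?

thark

thark — combines: kiv : ⟨e, e⟩ takes thark : e as argument, giving e.
hesk : ⟨⟨s, t⟩, ⟨t, t⟩⟩ — no; kiv wants e, and hesk wants ⟨s, t⟩.
tifn : s — no; kiv wants e, and tifn wants nothing (atomic).
murn : t — no; kiv wants e, and murn wants nothing (atomic).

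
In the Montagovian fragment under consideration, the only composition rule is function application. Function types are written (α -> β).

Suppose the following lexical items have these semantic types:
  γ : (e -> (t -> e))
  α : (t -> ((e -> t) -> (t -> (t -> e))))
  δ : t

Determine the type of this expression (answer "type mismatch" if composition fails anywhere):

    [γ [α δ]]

[α δ]: functor α : (t -> ((e -> t) -> (t -> (t -> e)))), argument δ : t; result ((e -> t) -> (t -> (t -> e))).
[γ [α δ]]: (e -> (t -> e)) with ((e -> t) -> (t -> (t -> e))) — neither is a function whose domain matches the other; composition fails here.

type mismatch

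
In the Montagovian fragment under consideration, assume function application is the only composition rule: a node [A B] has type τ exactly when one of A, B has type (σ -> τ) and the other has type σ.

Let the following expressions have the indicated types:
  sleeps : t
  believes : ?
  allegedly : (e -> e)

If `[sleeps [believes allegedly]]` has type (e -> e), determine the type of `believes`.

((e -> e) -> (t -> (e -> e)))

At [sleeps [believes allegedly]] (required: (e -> e)): sleeps is t, which is not a function with range (e -> e); hence [believes allegedly] is the functor — type (t -> (e -> e)).
At [believes allegedly] (required: (t -> (e -> e))): allegedly is (e -> e), which is not a function with range (t -> (e -> e)); hence believes is the functor — type ((e -> e) -> (t -> (e -> e))).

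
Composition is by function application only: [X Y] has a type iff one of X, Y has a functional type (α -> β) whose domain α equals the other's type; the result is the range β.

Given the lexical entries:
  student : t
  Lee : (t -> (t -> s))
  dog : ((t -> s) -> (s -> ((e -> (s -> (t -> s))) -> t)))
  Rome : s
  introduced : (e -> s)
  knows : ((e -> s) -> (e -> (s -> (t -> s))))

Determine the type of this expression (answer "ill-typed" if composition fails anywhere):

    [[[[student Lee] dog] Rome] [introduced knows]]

t

[student Lee] — Lee of type (t -> (t -> s)) combines with student of type t: type (t -> s).
[[student Lee] dog] — dog of type ((t -> s) -> (s -> ((e -> (s -> (t -> s))) -> t))) combines with [student Lee] of type (t -> s): type (s -> ((e -> (s -> (t -> s))) -> t)).
[[[student Lee] dog] Rome] — [[student Lee] dog] of type (s -> ((e -> (s -> (t -> s))) -> t)) combines with Rome of type s: type ((e -> (s -> (t -> s))) -> t).
[introduced knows] — knows of type ((e -> s) -> (e -> (s -> (t -> s)))) combines with introduced of type (e -> s): type (e -> (s -> (t -> s))).
[[[[student Lee] dog] Rome] [introduced knows]] — [[[student Lee] dog] Rome] of type ((e -> (s -> (t -> s))) -> t) combines with [introduced knows] of type (e -> (s -> (t -> s))): type t.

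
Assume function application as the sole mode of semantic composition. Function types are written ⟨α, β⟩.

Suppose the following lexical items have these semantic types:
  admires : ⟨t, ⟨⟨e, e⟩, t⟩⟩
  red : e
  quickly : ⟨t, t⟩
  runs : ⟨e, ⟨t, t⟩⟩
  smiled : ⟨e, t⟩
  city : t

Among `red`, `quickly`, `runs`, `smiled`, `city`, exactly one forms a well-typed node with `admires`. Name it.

red : e — no; admires wants t, and red wants nothing (atomic).
quickly : ⟨t, t⟩ — no; admires wants t, and quickly wants t.
runs : ⟨e, ⟨t, t⟩⟩ — no; admires wants t, and runs wants e.
smiled : ⟨e, t⟩ — no; admires wants t, and smiled wants e.
city — combines: admires : ⟨t, ⟨⟨e, e⟩, t⟩⟩ takes city : t as argument, giving ⟨⟨e, e⟩, t⟩.

city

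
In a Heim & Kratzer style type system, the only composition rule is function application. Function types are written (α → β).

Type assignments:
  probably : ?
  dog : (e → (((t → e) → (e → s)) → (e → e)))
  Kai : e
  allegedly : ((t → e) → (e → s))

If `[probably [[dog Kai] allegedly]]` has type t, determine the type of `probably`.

((e → e) → t)

[probably [[dog Kai] allegedly]] is required to be t. [[dog Kai] allegedly] : (e → e) cannot yield t as functor, so probably : ((e → e) → t).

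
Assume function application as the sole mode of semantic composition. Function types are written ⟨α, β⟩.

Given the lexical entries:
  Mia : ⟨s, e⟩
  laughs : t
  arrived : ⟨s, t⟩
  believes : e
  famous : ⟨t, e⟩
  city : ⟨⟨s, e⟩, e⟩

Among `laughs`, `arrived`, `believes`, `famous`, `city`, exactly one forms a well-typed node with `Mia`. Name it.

laughs : t — Mia needs s; laughs needs nothing (atomic); neither fits.
arrived : ⟨s, t⟩ — Mia needs s; arrived needs s; neither fits.
believes : e — Mia needs s; believes needs nothing (atomic); neither fits.
famous : ⟨t, e⟩ — Mia needs s; famous needs t; neither fits.
city — combines: city : ⟨⟨s, e⟩, e⟩ takes Mia : ⟨s, e⟩ as argument, giving e.

city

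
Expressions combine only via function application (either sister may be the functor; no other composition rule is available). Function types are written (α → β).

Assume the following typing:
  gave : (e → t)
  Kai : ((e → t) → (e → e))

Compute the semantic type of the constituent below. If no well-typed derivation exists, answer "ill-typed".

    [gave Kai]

[gave Kai]: functor Kai : ((e → t) → (e → e)), argument gave : (e → t); result (e → e).

(e → e)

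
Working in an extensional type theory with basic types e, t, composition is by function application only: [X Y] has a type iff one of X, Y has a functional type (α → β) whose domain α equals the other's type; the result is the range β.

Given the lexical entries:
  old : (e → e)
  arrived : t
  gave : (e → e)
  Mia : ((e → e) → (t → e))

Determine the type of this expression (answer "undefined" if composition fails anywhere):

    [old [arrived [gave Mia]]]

[gave Mia] — Mia of type ((e → e) → (t → e)) combines with gave of type (e → e): type (t → e).
[arrived [gave Mia]] — [gave Mia] of type (t → e) combines with arrived of type t: type e.
[old [arrived [gave Mia]]] — old of type (e → e) combines with [arrived [gave Mia]] of type e: type e.

e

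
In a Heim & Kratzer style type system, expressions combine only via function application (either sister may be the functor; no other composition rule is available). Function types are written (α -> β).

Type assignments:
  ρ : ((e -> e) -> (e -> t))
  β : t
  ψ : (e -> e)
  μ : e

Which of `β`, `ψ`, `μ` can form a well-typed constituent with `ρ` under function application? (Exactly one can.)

β : t — does not combine with ρ.
ψ — combines: ρ : ((e -> e) -> (e -> t)) takes ψ : (e -> e) as argument, giving (e -> t).
μ : e — does not combine with ρ.

ψ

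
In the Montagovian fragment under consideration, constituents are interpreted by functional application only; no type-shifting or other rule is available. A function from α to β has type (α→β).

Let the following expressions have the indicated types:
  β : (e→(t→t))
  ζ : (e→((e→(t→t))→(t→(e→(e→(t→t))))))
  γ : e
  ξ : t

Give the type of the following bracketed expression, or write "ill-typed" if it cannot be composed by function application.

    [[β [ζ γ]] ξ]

[ζ γ] — ζ of type (e→((e→(t→t))→(t→(e→(e→(t→t)))))) combines with γ of type e: type ((e→(t→t))→(t→(e→(e→(t→t))))).
[β [ζ γ]] — [ζ γ] of type ((e→(t→t))→(t→(e→(e→(t→t))))) combines with β of type (e→(t→t)): type (t→(e→(e→(t→t)))).
[[β [ζ γ]] ξ] — [β [ζ γ]] of type (t→(e→(e→(t→t)))) combines with ξ of type t: type (e→(e→(t→t))).

(e→(e→(t→t)))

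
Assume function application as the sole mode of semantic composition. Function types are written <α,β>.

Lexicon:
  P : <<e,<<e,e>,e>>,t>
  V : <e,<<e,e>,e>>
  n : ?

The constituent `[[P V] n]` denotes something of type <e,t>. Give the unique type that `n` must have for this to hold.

<t,<e,t>>

[[P V] n] is required to be <e,t>. [P V] : t cannot yield <e,t> as functor, so n : <t,<e,t>>.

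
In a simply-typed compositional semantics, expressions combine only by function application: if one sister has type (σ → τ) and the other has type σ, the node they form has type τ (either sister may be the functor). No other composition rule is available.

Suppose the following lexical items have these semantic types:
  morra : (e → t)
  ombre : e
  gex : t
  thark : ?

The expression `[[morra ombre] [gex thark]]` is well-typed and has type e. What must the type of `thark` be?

[[morra ombre] [gex thark]] is required to be e. [morra ombre] : t cannot yield e as functor, so [gex thark] : (t → e).
[gex thark] is required to be (t → e). gex : t cannot yield (t → e) as functor, so thark : (t → (t → e)).

(t → (t → e))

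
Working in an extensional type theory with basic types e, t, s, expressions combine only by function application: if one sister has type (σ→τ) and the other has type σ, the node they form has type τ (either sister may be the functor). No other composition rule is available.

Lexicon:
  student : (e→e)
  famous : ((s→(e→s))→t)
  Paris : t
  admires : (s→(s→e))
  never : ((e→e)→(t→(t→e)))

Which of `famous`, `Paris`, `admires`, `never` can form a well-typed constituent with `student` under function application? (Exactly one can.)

famous : ((s→(e→s))→t) — does not combine with student.
Paris : t — does not combine with student.
admires : (s→(s→e)) — does not combine with student.
never — combines: never : ((e→e)→(t→(t→e))) takes student : (e→e) as argument, giving (t→(t→e)).

never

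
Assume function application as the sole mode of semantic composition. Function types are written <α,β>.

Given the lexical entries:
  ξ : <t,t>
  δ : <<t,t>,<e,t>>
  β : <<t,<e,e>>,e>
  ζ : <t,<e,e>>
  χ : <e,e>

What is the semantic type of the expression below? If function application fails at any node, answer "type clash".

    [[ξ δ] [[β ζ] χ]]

t

At [ξ δ], δ : <<t,t>,<e,t>> takes ξ : <t,t>, giving <e,t>.
At [β ζ], β : <<t,<e,e>>,e> takes ζ : <t,<e,e>>, giving e.
At [[β ζ] χ], χ : <e,e> takes [β ζ] : e, giving e.
At [[ξ δ] [[β ζ] χ]], [ξ δ] : <e,t> takes [[β ζ] χ] : e, giving t.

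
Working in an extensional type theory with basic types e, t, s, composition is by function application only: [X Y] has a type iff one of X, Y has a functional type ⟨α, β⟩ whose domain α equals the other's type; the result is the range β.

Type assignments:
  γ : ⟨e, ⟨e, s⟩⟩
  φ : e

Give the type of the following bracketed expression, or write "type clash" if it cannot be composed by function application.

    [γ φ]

⟨e, s⟩

[γ φ]: γ is ⟨e, ⟨e, s⟩⟩, φ is e; result ⟨e, s⟩.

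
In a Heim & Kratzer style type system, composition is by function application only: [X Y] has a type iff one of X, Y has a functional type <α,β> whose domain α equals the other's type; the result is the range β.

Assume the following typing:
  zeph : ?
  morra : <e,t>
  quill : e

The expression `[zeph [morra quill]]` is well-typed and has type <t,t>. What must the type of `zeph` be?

<t,<t,t>>

For [zeph [morra quill]] to have type <t,t> with [morra quill] of type t, zeph must be the function: zeph : <t,<t,t>>.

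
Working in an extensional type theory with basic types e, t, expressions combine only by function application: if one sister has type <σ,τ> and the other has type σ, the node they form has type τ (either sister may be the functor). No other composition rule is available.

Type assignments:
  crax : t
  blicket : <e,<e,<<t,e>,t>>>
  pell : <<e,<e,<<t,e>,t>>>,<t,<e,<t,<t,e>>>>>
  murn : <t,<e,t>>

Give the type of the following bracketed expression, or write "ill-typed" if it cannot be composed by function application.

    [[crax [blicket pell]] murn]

ill-typed

At [blicket pell], pell : <<e,<e,<<t,e>,t>>>,<t,<e,<t,<t,e>>>>> takes blicket : <e,<e,<<t,e>,t>>>, giving <t,<e,<t,<t,e>>>>.
At [crax [blicket pell]], [blicket pell] : <t,<e,<t,<t,e>>>> takes crax : t, giving <e,<t,<t,e>>>.
[[crax [blicket pell]] murn]: <e,<t,<t,e>>> and <t,<e,t>> cannot combine by function application — type clash.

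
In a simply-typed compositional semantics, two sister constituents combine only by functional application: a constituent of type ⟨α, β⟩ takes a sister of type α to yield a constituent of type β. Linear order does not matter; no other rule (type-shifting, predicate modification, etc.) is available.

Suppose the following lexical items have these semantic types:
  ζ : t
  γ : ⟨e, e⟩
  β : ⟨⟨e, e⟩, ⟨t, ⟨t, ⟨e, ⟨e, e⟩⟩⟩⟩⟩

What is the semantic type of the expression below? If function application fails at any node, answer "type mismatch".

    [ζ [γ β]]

⟨t, ⟨e, ⟨e, e⟩⟩⟩

[γ β]: functor β : ⟨⟨e, e⟩, ⟨t, ⟨t, ⟨e, ⟨e, e⟩⟩⟩⟩⟩, argument γ : ⟨e, e⟩; result ⟨t, ⟨t, ⟨e, ⟨e, e⟩⟩⟩⟩.
[ζ [γ β]]: functor [γ β] : ⟨t, ⟨t, ⟨e, ⟨e, e⟩⟩⟩⟩, argument ζ : t; result ⟨t, ⟨e, ⟨e, e⟩⟩⟩.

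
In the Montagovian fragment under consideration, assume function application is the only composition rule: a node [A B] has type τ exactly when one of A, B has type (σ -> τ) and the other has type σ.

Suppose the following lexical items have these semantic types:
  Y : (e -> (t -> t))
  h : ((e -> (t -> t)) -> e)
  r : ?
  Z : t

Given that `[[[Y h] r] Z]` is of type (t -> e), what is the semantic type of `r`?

(e -> (t -> (t -> e)))

For [[[Y h] r] Z] to have type (t -> e) with Z of type t, [[Y h] r] must be the function: [[Y h] r] : (t -> (t -> e)).
For [[Y h] r] to have type (t -> (t -> e)) with [Y h] of type e, r must be the function: r : (e -> (t -> (t -> e))).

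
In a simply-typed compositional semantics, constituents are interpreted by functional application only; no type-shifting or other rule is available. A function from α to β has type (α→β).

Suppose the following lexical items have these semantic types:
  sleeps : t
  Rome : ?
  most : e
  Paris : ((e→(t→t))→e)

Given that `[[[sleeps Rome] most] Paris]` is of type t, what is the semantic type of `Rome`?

(t→(e→(((e→(t→t))→e)→t)))

At [[[sleeps Rome] most] Paris] (required: t): Paris is ((e→(t→t))→e), which is not a function with range t; hence [[sleeps Rome] most] is the functor — type (((e→(t→t))→e)→t).
At [[sleeps Rome] most] (required: (((e→(t→t))→e)→t)): most is e, which is not a function with range (((e→(t→t))→e)→t); hence [sleeps Rome] is the functor — type (e→(((e→(t→t))→e)→t)).
At [sleeps Rome] (required: (e→(((e→(t→t))→e)→t))): sleeps is t, which is not a function with range (e→(((e→(t→t))→e)→t)); hence Rome is the functor — type (t→(e→(((e→(t→t))→e)→t))).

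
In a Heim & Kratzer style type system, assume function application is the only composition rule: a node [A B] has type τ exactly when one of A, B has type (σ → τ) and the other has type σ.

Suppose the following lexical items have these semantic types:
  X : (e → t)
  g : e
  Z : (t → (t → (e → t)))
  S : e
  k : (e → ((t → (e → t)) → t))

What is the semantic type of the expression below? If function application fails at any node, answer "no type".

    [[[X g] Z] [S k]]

t

[X g]: functor X : (e → t), argument g : e; result t.
[[X g] Z]: functor Z : (t → (t → (e → t))), argument [X g] : t; result (t → (e → t)).
[S k]: functor k : (e → ((t → (e → t)) → t)), argument S : e; result ((t → (e → t)) → t).
[[[X g] Z] [S k]]: functor [S k] : ((t → (e → t)) → t), argument [[X g] Z] : (t → (e → t)); result t.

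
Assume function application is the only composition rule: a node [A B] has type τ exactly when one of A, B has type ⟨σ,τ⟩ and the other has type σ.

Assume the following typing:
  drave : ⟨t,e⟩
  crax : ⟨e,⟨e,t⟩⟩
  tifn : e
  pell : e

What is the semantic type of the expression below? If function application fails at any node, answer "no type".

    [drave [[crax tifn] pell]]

e

[crax tifn]: functor crax : ⟨e,⟨e,t⟩⟩, argument tifn : e; result ⟨e,t⟩.
[[crax tifn] pell]: functor [crax tifn] : ⟨e,t⟩, argument pell : e; result t.
[drave [[crax tifn] pell]]: functor drave : ⟨t,e⟩, argument [[crax tifn] pell] : t; result e.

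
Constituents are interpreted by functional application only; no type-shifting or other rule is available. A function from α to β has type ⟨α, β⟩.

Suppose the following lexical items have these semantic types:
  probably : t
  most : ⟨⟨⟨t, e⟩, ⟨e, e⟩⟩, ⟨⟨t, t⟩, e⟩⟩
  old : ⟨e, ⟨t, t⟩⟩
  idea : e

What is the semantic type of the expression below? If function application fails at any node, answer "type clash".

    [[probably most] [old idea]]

type clash

[probably most]: t with ⟨⟨⟨t, e⟩, ⟨e, e⟩⟩, ⟨⟨t, t⟩, e⟩⟩ — neither is a function whose domain matches the other; composition fails here.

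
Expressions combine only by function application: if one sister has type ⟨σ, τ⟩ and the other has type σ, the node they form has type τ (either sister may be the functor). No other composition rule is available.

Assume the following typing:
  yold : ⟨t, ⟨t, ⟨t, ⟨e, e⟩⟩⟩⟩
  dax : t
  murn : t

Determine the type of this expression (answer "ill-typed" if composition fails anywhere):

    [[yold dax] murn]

[yold dax]: yold is ⟨t, ⟨t, ⟨t, ⟨e, e⟩⟩⟩⟩, dax is t; result ⟨t, ⟨t, ⟨e, e⟩⟩⟩.
[[yold dax] murn]: [yold dax] is ⟨t, ⟨t, ⟨e, e⟩⟩⟩, murn is t; result ⟨t, ⟨e, e⟩⟩.

⟨t, ⟨e, e⟩⟩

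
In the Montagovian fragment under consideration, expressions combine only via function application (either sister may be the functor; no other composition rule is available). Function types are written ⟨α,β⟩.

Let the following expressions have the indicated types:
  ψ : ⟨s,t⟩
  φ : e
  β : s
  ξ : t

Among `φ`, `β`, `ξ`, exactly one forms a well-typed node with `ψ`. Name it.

β

φ : e — ψ needs s; φ needs nothing (atomic); neither fits.
β — combines: ψ : ⟨s,t⟩ takes β : s as argument, giving t.
ξ : t — ψ needs s; ξ needs nothing (atomic); neither fits.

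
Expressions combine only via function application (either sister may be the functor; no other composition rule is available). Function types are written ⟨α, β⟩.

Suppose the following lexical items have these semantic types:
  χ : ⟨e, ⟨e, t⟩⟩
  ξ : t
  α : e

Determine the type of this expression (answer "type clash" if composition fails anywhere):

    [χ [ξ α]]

[ξ α]: t and e cannot combine by function application — type clash.

type clash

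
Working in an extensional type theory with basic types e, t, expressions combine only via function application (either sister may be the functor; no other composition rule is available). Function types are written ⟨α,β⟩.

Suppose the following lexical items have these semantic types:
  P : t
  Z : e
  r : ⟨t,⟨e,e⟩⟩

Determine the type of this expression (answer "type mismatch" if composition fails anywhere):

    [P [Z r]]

type mismatch

At [Z r]: neither e nor ⟨t,⟨e,e⟩⟩ can take the other as argument; the node is ill-typed.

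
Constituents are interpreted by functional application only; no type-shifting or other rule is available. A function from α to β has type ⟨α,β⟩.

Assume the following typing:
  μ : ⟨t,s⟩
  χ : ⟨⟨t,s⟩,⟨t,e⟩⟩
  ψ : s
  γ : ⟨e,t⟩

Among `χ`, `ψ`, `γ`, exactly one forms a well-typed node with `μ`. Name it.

χ

χ — combines: χ : ⟨⟨t,s⟩,⟨t,e⟩⟩ takes μ : ⟨t,s⟩ as argument, giving ⟨t,e⟩.
ψ : s — μ needs t; ψ needs nothing (atomic); neither fits.
γ : ⟨e,t⟩ — μ needs t; γ needs e; neither fits.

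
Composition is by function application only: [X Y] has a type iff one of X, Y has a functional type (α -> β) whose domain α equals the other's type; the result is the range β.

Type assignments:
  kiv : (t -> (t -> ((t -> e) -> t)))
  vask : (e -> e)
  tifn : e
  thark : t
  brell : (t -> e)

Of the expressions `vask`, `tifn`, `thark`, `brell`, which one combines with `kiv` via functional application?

vask : (e -> e) — does not combine with kiv.
tifn : e — does not combine with kiv.
thark — combines: kiv : (t -> (t -> ((t -> e) -> t))) takes thark : t as argument, giving (t -> ((t -> e) -> t)).
brell : (t -> e) — does not combine with kiv.

thark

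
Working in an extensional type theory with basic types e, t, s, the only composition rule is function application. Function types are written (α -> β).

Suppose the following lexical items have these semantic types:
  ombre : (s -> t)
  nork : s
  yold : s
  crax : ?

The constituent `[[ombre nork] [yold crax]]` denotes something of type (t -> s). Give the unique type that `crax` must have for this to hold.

(s -> (t -> (t -> s)))

[[ombre nork] [yold crax]] is required to be (t -> s). [ombre nork] : t cannot yield (t -> s) as functor, so [yold crax] : (t -> (t -> s)).
[yold crax] is required to be (t -> (t -> s)). yold : s cannot yield (t -> (t -> s)) as functor, so crax : (s -> (t -> (t -> s))).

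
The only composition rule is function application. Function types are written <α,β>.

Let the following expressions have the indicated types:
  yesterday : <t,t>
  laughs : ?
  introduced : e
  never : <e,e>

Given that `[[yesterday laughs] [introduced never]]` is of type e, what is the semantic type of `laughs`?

[[yesterday laughs] [introduced never]] must have type e. The sister [introduced never] has type e; that is not a function onto e, so [yesterday laughs] must be the functor, of type <e,e>.
[yesterday laughs] must have type <e,e>. The sister yesterday has type <t,t>; that is not a function onto <e,e>, so laughs must be the functor, of type <<t,t>,<e,e>>.

<<t,t>,<e,e>>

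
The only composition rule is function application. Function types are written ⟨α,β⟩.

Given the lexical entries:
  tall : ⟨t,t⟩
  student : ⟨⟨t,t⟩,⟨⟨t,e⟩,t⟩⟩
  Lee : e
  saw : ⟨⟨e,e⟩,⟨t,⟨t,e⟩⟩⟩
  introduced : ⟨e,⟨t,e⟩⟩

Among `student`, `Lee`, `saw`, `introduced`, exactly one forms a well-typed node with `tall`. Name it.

student

student — combines: student : ⟨⟨t,t⟩,⟨⟨t,e⟩,t⟩⟩ takes tall : ⟨t,t⟩ as argument, giving ⟨⟨t,e⟩,t⟩.
Lee : e — tall needs t; Lee needs nothing (atomic); neither fits.
saw : ⟨⟨e,e⟩,⟨t,⟨t,e⟩⟩⟩ — tall needs t; saw needs ⟨e,e⟩; neither fits.
introduced : ⟨e,⟨t,e⟩⟩ — tall needs t; introduced needs e; neither fits.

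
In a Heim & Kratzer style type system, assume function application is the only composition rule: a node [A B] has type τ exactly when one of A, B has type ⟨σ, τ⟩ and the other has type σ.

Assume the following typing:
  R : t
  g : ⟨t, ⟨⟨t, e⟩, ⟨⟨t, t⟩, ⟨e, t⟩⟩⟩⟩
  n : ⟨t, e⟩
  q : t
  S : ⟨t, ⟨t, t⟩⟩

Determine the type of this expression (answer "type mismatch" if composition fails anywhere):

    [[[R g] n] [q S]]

⟨e, t⟩

At [R g], g : ⟨t, ⟨⟨t, e⟩, ⟨⟨t, t⟩, ⟨e, t⟩⟩⟩⟩ takes R : t, giving ⟨⟨t, e⟩, ⟨⟨t, t⟩, ⟨e, t⟩⟩⟩.
At [[R g] n], [R g] : ⟨⟨t, e⟩, ⟨⟨t, t⟩, ⟨e, t⟩⟩⟩ takes n : ⟨t, e⟩, giving ⟨⟨t, t⟩, ⟨e, t⟩⟩.
At [q S], S : ⟨t, ⟨t, t⟩⟩ takes q : t, giving ⟨t, t⟩.
At [[[R g] n] [q S]], [[R g] n] : ⟨⟨t, t⟩, ⟨e, t⟩⟩ takes [q S] : ⟨t, t⟩, giving ⟨e, t⟩.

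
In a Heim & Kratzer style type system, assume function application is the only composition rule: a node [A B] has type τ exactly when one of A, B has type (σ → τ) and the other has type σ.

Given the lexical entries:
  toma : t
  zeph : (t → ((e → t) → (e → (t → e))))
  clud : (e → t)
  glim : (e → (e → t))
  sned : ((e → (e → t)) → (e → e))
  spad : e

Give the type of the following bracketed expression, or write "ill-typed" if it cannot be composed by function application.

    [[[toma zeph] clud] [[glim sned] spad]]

(t → e)

[toma zeph]: (t → ((e → t) → (e → (t → e)))) applied to t yields ((e → t) → (e → (t → e))).
[[toma zeph] clud]: ((e → t) → (e → (t → e))) applied to (e → t) yields (e → (t → e)).
[glim sned]: ((e → (e → t)) → (e → e)) applied to (e → (e → t)) yields (e → e).
[[glim sned] spad]: (e → e) applied to e yields e.
[[[toma zeph] clud] [[glim sned] spad]]: (e → (t → e)) applied to e yields (t → e).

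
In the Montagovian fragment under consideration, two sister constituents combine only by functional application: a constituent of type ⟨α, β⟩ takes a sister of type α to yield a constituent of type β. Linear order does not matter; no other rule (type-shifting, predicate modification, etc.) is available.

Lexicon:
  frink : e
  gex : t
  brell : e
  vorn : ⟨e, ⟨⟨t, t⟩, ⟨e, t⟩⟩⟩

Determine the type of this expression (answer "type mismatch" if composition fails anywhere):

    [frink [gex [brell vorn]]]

[brell vorn]: vorn is ⟨e, ⟨⟨t, t⟩, ⟨e, t⟩⟩⟩, brell is e; result ⟨⟨t, t⟩, ⟨e, t⟩⟩.
[gex [brell vorn]]: t and ⟨⟨t, t⟩, ⟨e, t⟩⟩ cannot combine by function application — type clash.

type mismatch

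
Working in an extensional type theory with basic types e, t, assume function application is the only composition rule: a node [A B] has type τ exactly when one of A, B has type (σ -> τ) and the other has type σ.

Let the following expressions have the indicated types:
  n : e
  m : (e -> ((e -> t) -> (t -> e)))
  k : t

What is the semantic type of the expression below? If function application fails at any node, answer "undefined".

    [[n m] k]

[n m]: (e -> ((e -> t) -> (t -> e))) applied to e yields ((e -> t) -> (t -> e)).
[[n m] k]: ((e -> t) -> (t -> e)) and t cannot combine by function application — type clash.

undefined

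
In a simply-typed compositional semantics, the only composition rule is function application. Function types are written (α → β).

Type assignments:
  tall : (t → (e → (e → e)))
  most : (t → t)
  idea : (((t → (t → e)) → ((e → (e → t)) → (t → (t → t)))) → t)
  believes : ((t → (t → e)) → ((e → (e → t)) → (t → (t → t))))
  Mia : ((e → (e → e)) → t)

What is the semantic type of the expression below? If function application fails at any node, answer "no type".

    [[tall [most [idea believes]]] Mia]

[idea believes]: (((t → (t → e)) → ((e → (e → t)) → (t → (t → t)))) → t) applied to ((t → (t → e)) → ((e → (e → t)) → (t → (t → t)))) yields t.
[most [idea believes]]: (t → t) applied to t yields t.
[tall [most [idea believes]]]: (t → (e → (e → e))) applied to t yields (e → (e → e)).
[[tall [most [idea believes]]] Mia]: ((e → (e → e)) → t) applied to (e → (e → e)) yields t.

t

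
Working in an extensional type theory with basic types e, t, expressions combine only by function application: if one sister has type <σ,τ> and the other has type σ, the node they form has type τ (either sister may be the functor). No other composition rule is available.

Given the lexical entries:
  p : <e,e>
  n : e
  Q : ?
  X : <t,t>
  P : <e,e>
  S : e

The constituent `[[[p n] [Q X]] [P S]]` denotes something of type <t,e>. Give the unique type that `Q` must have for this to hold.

<<t,t>,<e,<e,<t,e>>>>

[[[p n] [Q X]] [P S]] must have type <t,e>. The sister [P S] has type e; that is not a function onto <t,e>, so [[p n] [Q X]] must be the functor, of type <e,<t,e>>.
[[p n] [Q X]] must have type <e,<t,e>>. The sister [p n] has type e; that is not a function onto <e,<t,e>>, so [Q X] must be the functor, of type <e,<e,<t,e>>>.
[Q X] must have type <e,<e,<t,e>>>. The sister X has type <t,t>; that is not a function onto <e,<e,<t,e>>>, so Q must be the functor, of type <<t,t>,<e,<e,<t,e>>>>.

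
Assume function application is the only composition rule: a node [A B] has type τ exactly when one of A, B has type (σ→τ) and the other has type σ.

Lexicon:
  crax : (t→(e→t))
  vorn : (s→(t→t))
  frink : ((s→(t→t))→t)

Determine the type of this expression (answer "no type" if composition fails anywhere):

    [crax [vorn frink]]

[vorn frink]: functor frink : ((s→(t→t))→t), argument vorn : (s→(t→t)); result t.
[crax [vorn frink]]: functor crax : (t→(e→t)), argument [vorn frink] : t; result (e→t).

(e→t)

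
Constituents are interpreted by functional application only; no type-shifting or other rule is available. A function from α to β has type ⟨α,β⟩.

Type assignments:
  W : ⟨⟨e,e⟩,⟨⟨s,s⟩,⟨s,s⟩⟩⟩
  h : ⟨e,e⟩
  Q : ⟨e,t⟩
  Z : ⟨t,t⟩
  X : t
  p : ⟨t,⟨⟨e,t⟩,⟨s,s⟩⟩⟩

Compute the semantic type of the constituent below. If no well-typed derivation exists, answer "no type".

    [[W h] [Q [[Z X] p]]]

[W h]: ⟨⟨e,e⟩,⟨⟨s,s⟩,⟨s,s⟩⟩⟩ applied to ⟨e,e⟩ yields ⟨⟨s,s⟩,⟨s,s⟩⟩.
[Z X]: ⟨t,t⟩ applied to t yields t.
[[Z X] p]: ⟨t,⟨⟨e,t⟩,⟨s,s⟩⟩⟩ applied to t yields ⟨⟨e,t⟩,⟨s,s⟩⟩.
[Q [[Z X] p]]: ⟨⟨e,t⟩,⟨s,s⟩⟩ applied to ⟨e,t⟩ yields ⟨s,s⟩.
[[W h] [Q [[Z X] p]]]: ⟨⟨s,s⟩,⟨s,s⟩⟩ applied to ⟨s,s⟩ yields ⟨s,s⟩.

⟨s,s⟩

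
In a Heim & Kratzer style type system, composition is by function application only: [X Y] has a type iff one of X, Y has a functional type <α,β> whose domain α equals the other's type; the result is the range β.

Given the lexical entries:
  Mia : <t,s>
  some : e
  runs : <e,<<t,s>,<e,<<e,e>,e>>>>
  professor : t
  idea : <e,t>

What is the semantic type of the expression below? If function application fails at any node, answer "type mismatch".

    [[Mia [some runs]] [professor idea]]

type mismatch

[some runs]: <e,<<t,s>,<e,<<e,e>,e>>>> applied to e yields <<t,s>,<e,<<e,e>,e>>>.
[Mia [some runs]]: <<t,s>,<e,<<e,e>,e>>> applied to <t,s> yields <e,<<e,e>,e>>.
At [professor idea]: neither t nor <e,t> can take the other as argument; the node is ill-typed.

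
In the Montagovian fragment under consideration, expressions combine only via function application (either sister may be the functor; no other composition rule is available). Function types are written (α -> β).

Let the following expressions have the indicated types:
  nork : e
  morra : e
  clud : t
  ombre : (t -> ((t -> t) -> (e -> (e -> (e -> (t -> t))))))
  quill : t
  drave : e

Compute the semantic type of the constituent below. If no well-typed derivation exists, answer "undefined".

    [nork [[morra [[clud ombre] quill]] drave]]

undefined

At [clud ombre], ombre : (t -> ((t -> t) -> (e -> (e -> (e -> (t -> t)))))) takes clud : t, giving ((t -> t) -> (e -> (e -> (e -> (t -> t))))).
At [[clud ombre] quill]: neither ((t -> t) -> (e -> (e -> (e -> (t -> t))))) nor t can take the other as argument; the node is ill-typed.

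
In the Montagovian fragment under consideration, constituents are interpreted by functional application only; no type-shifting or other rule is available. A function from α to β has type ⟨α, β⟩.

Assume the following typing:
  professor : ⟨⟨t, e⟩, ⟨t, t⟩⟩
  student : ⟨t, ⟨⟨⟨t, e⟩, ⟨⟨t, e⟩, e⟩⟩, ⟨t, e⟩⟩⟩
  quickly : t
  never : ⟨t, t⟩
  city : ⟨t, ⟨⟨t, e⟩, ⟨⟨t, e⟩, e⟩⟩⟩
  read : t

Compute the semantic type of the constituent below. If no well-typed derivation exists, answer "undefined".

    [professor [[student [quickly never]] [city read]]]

⟨t, t⟩

[quickly never]: functor never : ⟨t, t⟩, argument quickly : t; result t.
[student [quickly never]]: functor student : ⟨t, ⟨⟨⟨t, e⟩, ⟨⟨t, e⟩, e⟩⟩, ⟨t, e⟩⟩⟩, argument [quickly never] : t; result ⟨⟨⟨t, e⟩, ⟨⟨t, e⟩, e⟩⟩, ⟨t, e⟩⟩.
[city read]: functor city : ⟨t, ⟨⟨t, e⟩, ⟨⟨t, e⟩, e⟩⟩⟩, argument read : t; result ⟨⟨t, e⟩, ⟨⟨t, e⟩, e⟩⟩.
[[student [quickly never]] [city read]]: functor [student [quickly never]] : ⟨⟨⟨t, e⟩, ⟨⟨t, e⟩, e⟩⟩, ⟨t, e⟩⟩, argument [city read] : ⟨⟨t, e⟩, ⟨⟨t, e⟩, e⟩⟩; result ⟨t, e⟩.
[professor [[student [quickly never]] [city read]]]: functor professor : ⟨⟨t, e⟩, ⟨t, t⟩⟩, argument [[student [quickly never]] [city read]] : ⟨t, e⟩; result ⟨t, t⟩.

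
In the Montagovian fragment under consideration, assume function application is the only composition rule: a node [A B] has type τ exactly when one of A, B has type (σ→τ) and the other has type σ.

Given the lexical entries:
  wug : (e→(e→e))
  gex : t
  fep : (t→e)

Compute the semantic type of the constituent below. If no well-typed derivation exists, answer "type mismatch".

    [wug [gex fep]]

(e→e)

[gex fep] — fep of type (t→e) combines with gex of type t: type e.
[wug [gex fep]] — wug of type (e→(e→e)) combines with [gex fep] of type e: type (e→e).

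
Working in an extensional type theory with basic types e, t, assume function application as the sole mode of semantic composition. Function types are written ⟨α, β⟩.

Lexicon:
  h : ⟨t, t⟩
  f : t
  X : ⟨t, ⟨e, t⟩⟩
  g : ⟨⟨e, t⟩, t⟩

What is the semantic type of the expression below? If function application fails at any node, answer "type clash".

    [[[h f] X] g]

[h f]: functor h : ⟨t, t⟩, argument f : t; result t.
[[h f] X]: functor X : ⟨t, ⟨e, t⟩⟩, argument [h f] : t; result ⟨e, t⟩.
[[[h f] X] g]: functor g : ⟨⟨e, t⟩, t⟩, argument [[h f] X] : ⟨e, t⟩; result t.

t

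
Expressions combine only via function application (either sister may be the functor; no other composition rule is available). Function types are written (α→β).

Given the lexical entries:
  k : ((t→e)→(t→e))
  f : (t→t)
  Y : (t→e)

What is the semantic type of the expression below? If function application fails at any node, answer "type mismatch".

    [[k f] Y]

type mismatch

At [k f]: neither ((t→e)→(t→e)) nor (t→t) can take the other as argument; the node is ill-typed.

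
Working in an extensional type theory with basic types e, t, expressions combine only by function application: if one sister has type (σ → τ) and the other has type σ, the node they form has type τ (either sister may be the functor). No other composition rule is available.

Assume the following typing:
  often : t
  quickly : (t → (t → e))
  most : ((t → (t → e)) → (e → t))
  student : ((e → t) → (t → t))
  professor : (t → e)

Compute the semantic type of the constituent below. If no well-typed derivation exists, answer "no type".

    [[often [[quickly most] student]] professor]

e

[quickly most]: most is ((t → (t → e)) → (e → t)), quickly is (t → (t → e)); result (e → t).
[[quickly most] student]: student is ((e → t) → (t → t)), [quickly most] is (e → t); result (t → t).
[often [[quickly most] student]]: [[quickly most] student] is (t → t), often is t; result t.
[[often [[quickly most] student]] professor]: professor is (t → e), [often [[quickly most] student]] is t; result e.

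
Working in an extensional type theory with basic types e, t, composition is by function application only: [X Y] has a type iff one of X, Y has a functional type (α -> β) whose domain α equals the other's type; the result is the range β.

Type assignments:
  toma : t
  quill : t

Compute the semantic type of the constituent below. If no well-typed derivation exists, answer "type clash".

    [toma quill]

type clash

[toma quill]: t with t — neither is a function whose domain matches the other; composition fails here.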